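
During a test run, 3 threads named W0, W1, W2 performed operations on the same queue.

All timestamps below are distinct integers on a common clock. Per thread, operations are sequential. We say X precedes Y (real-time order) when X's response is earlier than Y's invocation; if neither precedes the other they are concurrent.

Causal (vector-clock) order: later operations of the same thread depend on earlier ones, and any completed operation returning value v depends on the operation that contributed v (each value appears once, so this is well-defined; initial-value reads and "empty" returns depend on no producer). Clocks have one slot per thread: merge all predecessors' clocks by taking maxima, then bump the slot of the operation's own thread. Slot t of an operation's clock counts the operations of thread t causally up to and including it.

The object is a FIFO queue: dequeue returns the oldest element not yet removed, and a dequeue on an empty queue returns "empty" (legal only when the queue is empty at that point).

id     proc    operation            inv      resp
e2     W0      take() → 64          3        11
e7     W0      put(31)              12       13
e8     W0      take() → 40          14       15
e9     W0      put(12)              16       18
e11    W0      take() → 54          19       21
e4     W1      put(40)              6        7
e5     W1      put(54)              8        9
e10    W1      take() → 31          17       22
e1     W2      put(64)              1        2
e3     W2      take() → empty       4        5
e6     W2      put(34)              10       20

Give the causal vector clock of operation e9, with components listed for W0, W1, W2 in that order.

e1, invoked 1, has no incoming edges; only W2's bump applies → (0, 0, 1)
e4, invoked 6, has no incoming edges; only W1's bump applies → (0, 1, 0)
merge at e3 (invoked 4): VC(e1)=(0, 0, 1), own-thread bump on W2 → (0, 0, 2)
merge at e5 (invoked 8): VC(e4)=(0, 1, 0), own-thread bump on W1 → (0, 2, 0)
merge at e2 (invoked 3): VC(e1)=(0, 0, 1), own-thread bump on W0 → (1, 0, 1)
merge at e6 (invoked 10): VC(e3)=(0, 0, 2), own-thread bump on W2 → (0, 0, 3)
merge at e7 (invoked 12): VC(e2)=(1, 0, 1), own-thread bump on W0 → (2, 0, 1)
merge at e8 (invoked 14): VC(e4)=(0, 1, 0), VC(e7)=(2, 0, 1), own-thread bump on W0 → (3, 1, 1)
merge at e10 (invoked 17): VC(e5)=(0, 2, 0), VC(e7)=(2, 0, 1), own-thread bump on W1 → (2, 3, 1)
merge at e9 (invoked 16): VC(e8)=(3, 1, 1), own-thread bump on W0 → (4, 1, 1)
merge at e11 (invoked 19): VC(e5)=(0, 2, 0), VC(e9)=(4, 1, 1), own-thread bump on W0 → (5, 2, 1)
target: VC(e9) = (4, 1, 1)

(4, 1, 1)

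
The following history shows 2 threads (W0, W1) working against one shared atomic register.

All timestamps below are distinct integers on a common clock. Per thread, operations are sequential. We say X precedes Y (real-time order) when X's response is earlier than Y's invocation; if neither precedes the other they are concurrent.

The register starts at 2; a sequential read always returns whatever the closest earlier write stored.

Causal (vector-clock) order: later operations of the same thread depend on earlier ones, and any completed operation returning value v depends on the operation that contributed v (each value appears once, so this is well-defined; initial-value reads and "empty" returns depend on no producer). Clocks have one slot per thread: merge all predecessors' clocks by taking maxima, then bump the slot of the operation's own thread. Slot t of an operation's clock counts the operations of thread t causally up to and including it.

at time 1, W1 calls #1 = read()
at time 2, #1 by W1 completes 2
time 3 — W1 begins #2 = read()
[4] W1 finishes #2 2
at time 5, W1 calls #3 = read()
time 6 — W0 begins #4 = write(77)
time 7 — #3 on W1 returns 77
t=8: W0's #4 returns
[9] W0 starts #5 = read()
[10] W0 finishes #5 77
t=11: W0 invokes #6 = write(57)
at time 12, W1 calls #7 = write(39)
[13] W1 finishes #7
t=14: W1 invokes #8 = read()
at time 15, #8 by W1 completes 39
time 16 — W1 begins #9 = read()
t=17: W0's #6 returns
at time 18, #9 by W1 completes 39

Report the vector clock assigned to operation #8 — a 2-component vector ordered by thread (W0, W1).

(1, 5)

VC(#1, invoked at 1): no causal predecessors; +1 on W1 → (0, 1)
VC(#4, invoked at 6): no causal predecessors; +1 on W0 → (1, 0)
merge at #2 (invoked 3): VC(#1)=(0, 1), own-thread bump on W1 → (0, 2)
merge at #5 (invoked 9): VC(#4)=(1, 0), own-thread bump on W0 → (2, 0)
merge at #6 (invoked 11): VC(#5)=(2, 0), own-thread bump on W0 → (3, 0)
merge at #3 (invoked 5): VC(#2)=(0, 2), VC(#4)=(1, 0), own-thread bump on W1 → (1, 3)
merge at #7 (invoked 12): VC(#3)=(1, 3), own-thread bump on W1 → (1, 4)
merge at #8 (invoked 14): VC(#7)=(1, 4), own-thread bump on W1 → (1, 5)
merge at #9 (invoked 16): VC(#7)=(1, 4), VC(#8)=(1, 5), own-thread bump on W1 → (1, 6)
target: VC(#8) = (1, 5)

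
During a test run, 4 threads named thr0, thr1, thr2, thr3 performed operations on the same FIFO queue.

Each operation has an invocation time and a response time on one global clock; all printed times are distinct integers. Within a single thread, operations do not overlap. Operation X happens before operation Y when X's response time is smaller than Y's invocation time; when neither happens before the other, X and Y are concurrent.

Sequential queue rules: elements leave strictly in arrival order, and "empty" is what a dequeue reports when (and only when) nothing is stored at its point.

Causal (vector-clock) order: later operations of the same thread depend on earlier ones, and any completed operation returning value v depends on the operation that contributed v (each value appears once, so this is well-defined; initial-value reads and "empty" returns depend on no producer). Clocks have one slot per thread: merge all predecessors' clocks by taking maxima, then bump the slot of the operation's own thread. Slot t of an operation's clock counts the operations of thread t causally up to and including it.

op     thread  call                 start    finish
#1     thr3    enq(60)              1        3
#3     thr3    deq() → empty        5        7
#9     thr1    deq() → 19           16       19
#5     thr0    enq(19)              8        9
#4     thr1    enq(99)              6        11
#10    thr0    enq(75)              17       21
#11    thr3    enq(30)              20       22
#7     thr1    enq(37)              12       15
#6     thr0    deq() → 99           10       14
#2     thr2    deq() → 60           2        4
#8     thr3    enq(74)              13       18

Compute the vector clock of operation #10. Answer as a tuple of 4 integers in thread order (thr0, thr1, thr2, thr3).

(3, 1, 0, 0)

VC(#1, invoked at 1): no causal predecessors; +1 on thr3 → (0, 0, 0, 1)
VC(#4, invoked at 6): no causal predecessors; +1 on thr1 → (0, 1, 0, 0)
VC(#5, invoked at 8): no causal predecessors; +1 on thr0 → (1, 0, 0, 0)
from VC(#1)=(0, 0, 0, 1), #3 (invoked 5) maxes components and bumps thr3 → (0, 0, 0, 2)
from VC(#1)=(0, 0, 0, 1), #2 (invoked 2) maxes components and bumps thr2 → (0, 0, 1, 1)
from VC(#4)=(0, 1, 0, 0), #7 (invoked 12) maxes components and bumps thr1 → (0, 2, 0, 0)
from VC(#3)=(0, 0, 0, 2), #8 (invoked 13) maxes components and bumps thr3 → (0, 0, 0, 3)
from VC(#4)=(0, 1, 0, 0), VC(#5)=(1, 0, 0, 0), #6 (invoked 10) maxes components and bumps thr0 → (2, 1, 0, 0)
from VC(#8)=(0, 0, 0, 3), #11 (invoked 20) maxes components and bumps thr3 → (0, 0, 0, 4)
from VC(#5)=(1, 0, 0, 0), VC(#7)=(0, 2, 0, 0), #9 (invoked 16) maxes components and bumps thr1 → (1, 3, 0, 0)
from VC(#6)=(2, 1, 0, 0), #10 (invoked 17) maxes components and bumps thr0 → (3, 1, 0, 0)
target: VC(#10) = (3, 1, 0, 0)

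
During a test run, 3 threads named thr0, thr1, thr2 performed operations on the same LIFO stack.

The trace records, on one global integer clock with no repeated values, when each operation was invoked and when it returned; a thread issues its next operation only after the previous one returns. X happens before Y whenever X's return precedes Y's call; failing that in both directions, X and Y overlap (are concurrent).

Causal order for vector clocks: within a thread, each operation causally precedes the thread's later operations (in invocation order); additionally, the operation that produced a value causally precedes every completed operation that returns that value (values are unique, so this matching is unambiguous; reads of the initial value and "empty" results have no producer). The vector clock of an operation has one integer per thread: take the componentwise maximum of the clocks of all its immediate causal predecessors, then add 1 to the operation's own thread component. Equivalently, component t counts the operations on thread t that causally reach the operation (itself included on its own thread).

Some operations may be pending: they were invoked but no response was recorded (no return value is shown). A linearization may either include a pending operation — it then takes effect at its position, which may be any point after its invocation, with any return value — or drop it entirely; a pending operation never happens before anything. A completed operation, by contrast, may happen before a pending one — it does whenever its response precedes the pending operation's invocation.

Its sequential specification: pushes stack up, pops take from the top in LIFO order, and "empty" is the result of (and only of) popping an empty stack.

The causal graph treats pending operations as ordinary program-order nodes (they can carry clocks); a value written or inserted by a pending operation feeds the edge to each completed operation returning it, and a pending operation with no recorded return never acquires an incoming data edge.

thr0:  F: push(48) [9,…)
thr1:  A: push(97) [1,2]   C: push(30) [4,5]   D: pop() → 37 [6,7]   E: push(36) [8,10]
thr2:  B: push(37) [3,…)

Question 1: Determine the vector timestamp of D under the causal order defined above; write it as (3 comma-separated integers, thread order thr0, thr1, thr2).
(0, 3, 1)

no predecessors for B (invoked 3): thr2 increments from zero → (0, 0, 1)
no predecessors for A (invoked 1): thr1 increments from zero → (0, 1, 0)
no predecessors for F (invoked 9): thr0 increments from zero → (1, 0, 0)
VC(C, invoked at 4): max of VC(A)=(0, 1, 0), then +1 on thread thr1 → (0, 2, 0)
VC(D, invoked at 6): max of VC(B)=(0, 0, 1), VC(C)=(0, 2, 0), then +1 on thread thr1 → (0, 3, 1)
VC(E, invoked at 8): max of VC(D)=(0, 3, 1), then +1 on thread thr1 → (0, 4, 1)
target: VC(D) = (0, 3, 1)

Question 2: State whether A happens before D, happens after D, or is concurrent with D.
before

A spans [1,2], D spans [6,7]
resp(A)=2 < inv(D)=6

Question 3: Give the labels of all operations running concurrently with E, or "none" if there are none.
B, F

E spans [8,10]: anything still running between times 8 and 10 counts as concurrent
A [1,2]: before
B [3,…): concurrent
C [4,5]: before
D [6,7]: before
F [9,…): concurrent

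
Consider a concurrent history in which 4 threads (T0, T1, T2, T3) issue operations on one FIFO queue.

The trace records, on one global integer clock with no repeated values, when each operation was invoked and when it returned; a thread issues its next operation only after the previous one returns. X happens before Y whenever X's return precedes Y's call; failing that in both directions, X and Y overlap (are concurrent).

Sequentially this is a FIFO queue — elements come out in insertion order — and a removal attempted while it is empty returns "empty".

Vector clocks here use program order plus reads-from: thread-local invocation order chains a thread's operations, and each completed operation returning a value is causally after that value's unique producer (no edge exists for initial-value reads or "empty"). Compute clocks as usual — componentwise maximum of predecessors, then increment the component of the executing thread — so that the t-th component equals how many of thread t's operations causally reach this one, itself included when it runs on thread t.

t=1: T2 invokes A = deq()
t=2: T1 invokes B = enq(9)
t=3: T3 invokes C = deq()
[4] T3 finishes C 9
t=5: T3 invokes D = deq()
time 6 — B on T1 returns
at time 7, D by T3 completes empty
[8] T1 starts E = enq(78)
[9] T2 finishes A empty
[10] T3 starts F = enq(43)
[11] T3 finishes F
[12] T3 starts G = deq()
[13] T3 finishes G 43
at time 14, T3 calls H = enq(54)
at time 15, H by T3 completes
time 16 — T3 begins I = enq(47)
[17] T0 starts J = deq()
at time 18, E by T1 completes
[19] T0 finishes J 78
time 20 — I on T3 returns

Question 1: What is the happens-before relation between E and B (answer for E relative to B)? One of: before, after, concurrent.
Answer: after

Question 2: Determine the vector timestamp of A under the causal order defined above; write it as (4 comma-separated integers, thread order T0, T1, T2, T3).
Answer: (0, 0, 1, 0)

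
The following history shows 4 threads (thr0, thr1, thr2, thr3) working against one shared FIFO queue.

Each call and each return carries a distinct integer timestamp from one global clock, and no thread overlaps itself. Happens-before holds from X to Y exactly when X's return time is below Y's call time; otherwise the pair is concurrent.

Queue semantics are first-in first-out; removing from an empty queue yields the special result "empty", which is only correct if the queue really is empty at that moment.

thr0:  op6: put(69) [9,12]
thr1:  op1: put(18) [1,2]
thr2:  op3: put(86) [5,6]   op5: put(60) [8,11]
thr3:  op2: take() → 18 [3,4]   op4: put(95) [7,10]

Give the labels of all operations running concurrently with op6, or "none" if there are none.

op4, op5

op6 spans [9,12]; an op avoiding the whole window 9..12 is ordered, any other is concurrent
op1 [1,2]: before
op2 [3,4]: before
op3 [5,6]: before
op4 [7,10]: concurrent
op5 [8,11]: concurrent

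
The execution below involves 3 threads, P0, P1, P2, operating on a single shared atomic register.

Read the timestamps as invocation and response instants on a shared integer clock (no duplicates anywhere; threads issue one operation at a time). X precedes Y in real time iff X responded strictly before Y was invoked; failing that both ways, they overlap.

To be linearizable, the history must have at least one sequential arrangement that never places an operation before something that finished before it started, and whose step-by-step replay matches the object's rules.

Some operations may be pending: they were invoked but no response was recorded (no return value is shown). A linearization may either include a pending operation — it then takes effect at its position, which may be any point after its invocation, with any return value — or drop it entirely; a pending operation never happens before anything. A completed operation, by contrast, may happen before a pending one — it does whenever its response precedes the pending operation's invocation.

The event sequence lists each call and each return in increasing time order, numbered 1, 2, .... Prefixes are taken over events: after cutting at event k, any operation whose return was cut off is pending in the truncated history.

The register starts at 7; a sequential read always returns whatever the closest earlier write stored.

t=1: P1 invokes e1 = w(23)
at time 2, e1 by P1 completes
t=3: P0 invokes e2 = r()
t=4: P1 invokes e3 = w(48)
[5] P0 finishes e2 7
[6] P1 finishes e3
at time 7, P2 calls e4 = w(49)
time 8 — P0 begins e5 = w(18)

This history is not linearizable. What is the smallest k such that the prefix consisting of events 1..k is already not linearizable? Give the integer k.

a valid linearization of events 1..4 exists, for instance e1:
step 1: e1 w(23) — value 23
with event 5 included (e2 responding at time 5), all real-time-consistent orders fail
every completion of the 1 pending operation (e3) was checked; none linearizes
one such order, e1, e2 (pending dropped), breaks at step 2 where e2 r() → 7 is illegal

5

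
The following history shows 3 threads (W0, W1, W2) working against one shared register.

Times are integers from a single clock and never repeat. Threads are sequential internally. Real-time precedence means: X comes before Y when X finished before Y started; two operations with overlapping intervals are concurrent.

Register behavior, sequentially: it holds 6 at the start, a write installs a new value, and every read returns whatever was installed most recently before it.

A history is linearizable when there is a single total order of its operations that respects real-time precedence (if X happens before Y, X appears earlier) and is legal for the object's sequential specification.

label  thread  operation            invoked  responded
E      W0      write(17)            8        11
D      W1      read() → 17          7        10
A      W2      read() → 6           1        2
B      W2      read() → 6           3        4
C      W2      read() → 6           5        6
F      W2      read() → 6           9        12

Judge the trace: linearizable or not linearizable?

linearizable

a witness: A, B, C, F, E, D
step 1: A read() → 6 — value 6
step 2: B read() → 6 — value 6
step 3: C read() → 6 — value 6
step 4: F read() → 6 — value 6
step 5: E write(17) — value 17
step 6: D read() → 17 — value 17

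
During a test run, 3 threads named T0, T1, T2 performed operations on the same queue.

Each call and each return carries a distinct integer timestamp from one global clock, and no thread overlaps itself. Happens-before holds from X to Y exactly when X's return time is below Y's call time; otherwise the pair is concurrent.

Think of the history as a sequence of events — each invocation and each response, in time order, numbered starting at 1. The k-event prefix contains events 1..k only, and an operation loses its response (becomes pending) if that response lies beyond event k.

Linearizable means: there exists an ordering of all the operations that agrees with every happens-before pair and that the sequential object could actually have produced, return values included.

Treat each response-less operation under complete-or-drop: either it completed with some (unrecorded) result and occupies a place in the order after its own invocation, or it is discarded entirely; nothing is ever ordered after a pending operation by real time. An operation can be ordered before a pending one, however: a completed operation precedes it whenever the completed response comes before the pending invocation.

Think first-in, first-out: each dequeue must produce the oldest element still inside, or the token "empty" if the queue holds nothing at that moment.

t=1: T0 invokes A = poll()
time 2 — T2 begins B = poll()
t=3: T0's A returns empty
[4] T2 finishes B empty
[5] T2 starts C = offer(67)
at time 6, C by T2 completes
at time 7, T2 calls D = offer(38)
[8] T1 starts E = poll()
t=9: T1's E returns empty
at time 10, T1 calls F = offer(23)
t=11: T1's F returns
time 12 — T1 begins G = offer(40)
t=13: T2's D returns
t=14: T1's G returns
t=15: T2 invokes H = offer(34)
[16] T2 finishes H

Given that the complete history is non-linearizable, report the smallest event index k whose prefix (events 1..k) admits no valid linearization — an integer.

9

one valid order for events 1..8 is A, B, C:
1. A poll() → empty, leaving queue <>
2. B poll() → empty, leaving queue <>
3. C offer(67), leaving queue <67>
include event 9 — E responding at 9 — and every candidate order breaks
include/drop combinations of the 1 pending operation (D) were all tried; none helps
for example A, B, C, E (pending dropped) fails at step 4: E poll() → empty is not legal there
for example B, A, C, E (pending dropped) fails at step 4: E poll() → empty is not legal there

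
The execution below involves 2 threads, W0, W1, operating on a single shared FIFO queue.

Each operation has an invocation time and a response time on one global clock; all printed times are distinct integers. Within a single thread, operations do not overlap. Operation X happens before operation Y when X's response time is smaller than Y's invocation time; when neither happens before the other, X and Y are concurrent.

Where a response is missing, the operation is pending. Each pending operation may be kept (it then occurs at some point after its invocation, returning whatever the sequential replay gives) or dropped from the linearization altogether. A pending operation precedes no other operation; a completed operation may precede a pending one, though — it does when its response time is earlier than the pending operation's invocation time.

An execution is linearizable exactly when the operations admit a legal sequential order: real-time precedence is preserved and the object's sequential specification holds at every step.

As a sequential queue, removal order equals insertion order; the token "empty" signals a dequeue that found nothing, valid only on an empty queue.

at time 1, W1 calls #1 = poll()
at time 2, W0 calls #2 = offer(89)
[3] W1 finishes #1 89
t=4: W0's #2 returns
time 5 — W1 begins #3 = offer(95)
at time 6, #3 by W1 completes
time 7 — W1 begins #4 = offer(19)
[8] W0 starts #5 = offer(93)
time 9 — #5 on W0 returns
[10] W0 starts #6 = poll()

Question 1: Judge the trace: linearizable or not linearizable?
witness order: #2, #1, #3, #4, #5
after step 1 (#2 offer(89)): queue <89>
after step 2 (#1 poll() → 89): queue <>
after step 3 (#3 offer(95)): queue <95>
after step 4 (#4 offer(19) (pending, included)): queue <95,19>
after step 5 (#5 offer(93)): queue <95,19,93>

linearizable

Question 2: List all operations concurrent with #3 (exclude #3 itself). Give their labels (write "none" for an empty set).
#3 spans [5,6]; an op avoiding the whole window 5..6 is ordered, any other is concurrent
#1 [1,3]: before
#2 [2,4]: before
#4 [7,…): after
#5 [8,9]: after
#6 [10,…): after

none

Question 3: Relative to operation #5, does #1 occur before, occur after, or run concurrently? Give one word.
#1 spans [1,3], #5 spans [8,9]
resp(#1)=3 < inv(#5)=8

before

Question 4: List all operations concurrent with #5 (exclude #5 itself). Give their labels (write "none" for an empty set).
overlap test against #5 [8,9]: concurrent iff the interval meets 8..9
#1 [1,3]: before
#2 [2,4]: before
#3 [5,6]: before
#4 [7,…): concurrent
#6 [10,…): after

#4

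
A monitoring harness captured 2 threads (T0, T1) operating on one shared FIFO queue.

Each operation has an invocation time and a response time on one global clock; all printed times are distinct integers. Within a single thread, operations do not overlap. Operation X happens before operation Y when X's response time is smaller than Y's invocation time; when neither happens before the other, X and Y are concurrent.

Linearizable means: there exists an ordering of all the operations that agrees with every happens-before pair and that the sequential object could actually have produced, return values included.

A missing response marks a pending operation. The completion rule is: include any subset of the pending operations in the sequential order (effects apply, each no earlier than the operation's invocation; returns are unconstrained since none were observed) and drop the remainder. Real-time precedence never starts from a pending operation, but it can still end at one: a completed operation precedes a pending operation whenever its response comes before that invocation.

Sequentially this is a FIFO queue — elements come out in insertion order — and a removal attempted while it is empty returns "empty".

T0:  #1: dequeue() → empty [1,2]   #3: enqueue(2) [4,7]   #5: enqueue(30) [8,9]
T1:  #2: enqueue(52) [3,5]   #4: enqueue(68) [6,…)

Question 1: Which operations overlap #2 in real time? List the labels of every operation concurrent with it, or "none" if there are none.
Answer: #3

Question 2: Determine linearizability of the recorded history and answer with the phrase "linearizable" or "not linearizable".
linearizable

witness order: #1, #2, #3, #4, #5
1. #1 dequeue() → empty, leaving queue <>
2. #2 enqueue(52), leaving queue <52>
3. #3 enqueue(2), leaving queue <52,2>
4. #4 enqueue(68) (pending, included), leaving queue <52,2,68>
5. #5 enqueue(30), leaving queue <52,2,68,30>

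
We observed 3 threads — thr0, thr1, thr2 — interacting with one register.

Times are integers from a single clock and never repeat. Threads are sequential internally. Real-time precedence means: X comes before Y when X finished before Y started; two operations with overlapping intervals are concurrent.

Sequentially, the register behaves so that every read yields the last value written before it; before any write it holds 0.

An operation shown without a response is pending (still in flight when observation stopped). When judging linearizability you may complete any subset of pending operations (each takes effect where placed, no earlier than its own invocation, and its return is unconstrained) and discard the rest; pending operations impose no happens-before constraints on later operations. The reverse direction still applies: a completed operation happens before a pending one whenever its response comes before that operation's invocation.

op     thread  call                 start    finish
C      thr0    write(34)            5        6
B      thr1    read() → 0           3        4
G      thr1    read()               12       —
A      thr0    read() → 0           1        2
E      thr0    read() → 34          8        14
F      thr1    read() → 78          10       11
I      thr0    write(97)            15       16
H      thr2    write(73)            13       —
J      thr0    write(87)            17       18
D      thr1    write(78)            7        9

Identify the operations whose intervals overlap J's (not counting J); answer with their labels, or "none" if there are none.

J runs from 17 to 18; window-overlapping ops are concurrent
A [1,2]: before
B [3,4]: before
C [5,6]: before
D [7,9]: before
E [8,14]: before
F [10,11]: before
G [12,…): concurrent
H [13,…): concurrent
I [15,16]: before

G, H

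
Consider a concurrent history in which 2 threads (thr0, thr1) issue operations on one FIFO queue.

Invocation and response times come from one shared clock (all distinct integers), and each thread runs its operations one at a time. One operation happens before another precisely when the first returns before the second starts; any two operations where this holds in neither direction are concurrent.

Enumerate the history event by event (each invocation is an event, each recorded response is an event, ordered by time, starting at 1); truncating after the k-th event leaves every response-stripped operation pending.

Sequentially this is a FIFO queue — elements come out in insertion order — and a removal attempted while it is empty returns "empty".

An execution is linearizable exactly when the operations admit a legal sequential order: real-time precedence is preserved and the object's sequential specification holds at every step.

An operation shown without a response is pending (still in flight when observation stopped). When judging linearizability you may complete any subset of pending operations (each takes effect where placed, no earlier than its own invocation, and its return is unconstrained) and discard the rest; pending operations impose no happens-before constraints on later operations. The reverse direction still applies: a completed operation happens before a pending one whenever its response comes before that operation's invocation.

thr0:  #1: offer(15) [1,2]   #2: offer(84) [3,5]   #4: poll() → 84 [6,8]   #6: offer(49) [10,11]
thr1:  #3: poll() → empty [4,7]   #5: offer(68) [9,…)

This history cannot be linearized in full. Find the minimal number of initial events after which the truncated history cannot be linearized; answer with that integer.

events 1..6 are still linearizable — one witness is #1, #2:
after step 1 (#1 offer(15)): queue <15>
after step 2 (#2 offer(84)): queue <15,84>
at event 7 (#3's time-7 response) nothing linearizes any more
no completion choice of the 1 pending operation (#4) rescues it — every subset was tried
e.g. #1, #2, #3 (pending dropped): illegal at step 3, since #3 poll() → empty cannot apply there
e.g. #1, #3, #2 (pending dropped): illegal at step 2, since #3 poll() → empty cannot apply there

7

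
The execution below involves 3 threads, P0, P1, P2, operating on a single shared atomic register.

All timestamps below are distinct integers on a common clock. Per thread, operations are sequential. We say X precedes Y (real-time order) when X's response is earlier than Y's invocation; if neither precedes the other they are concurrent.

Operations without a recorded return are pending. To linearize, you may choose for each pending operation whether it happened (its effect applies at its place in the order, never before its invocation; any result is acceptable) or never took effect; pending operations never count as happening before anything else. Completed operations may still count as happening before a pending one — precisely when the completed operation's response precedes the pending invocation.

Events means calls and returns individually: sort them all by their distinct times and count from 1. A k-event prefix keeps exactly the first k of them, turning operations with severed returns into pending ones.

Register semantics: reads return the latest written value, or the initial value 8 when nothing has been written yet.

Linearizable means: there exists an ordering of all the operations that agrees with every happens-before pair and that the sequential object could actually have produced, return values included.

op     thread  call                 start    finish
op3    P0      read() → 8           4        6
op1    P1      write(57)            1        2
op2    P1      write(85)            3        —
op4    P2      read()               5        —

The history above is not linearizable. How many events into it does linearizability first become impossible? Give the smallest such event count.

6

events 1..5 are still linearizable — one witness is op1:
after step 1 (op1 write(57)): value 57
event 6 — op3's response, time 6 — after it, nothing linearizes
every completion of the 2 pending operations (op2, op4) was checked; none linearizes
e.g. op1, op3 (pending dropped): illegal at step 2, since op3 read() → 8 cannot apply there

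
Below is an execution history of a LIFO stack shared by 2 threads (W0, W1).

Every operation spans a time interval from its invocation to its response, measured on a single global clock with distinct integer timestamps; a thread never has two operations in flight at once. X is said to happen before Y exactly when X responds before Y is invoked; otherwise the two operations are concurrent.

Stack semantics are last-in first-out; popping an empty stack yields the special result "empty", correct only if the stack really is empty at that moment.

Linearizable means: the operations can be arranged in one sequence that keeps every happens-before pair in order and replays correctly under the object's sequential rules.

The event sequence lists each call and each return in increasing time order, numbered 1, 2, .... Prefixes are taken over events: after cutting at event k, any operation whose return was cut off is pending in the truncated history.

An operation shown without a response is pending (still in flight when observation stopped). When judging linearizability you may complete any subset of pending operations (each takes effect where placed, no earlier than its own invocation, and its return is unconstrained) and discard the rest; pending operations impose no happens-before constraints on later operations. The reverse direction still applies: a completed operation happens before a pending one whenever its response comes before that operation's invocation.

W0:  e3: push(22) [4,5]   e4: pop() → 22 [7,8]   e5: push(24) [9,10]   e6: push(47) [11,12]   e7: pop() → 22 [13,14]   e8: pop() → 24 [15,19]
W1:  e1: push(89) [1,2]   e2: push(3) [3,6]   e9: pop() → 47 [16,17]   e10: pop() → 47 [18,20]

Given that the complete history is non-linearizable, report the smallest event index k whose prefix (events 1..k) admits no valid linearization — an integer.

a valid linearization of events 1..13 exists, for instance e1, e2, e3, e4, e5, e6:
1. e1 push(89), leaving stack <89>
2. e2 push(3), leaving stack <89,3>
3. e3 push(22), leaving stack <89,3,22>
4. e4 pop() → 22, leaving stack <89,3>
5. e5 push(24), leaving stack <89,3,24>
6. e6 push(47), leaving stack <89,3,24,47>
adding event 14 (e7 responds at 14) leaves no legal real-time order
one such order, e1, e2, e3, e4, e5, e6, e7, breaks at step 7 where e7 pop() → 22 is illegal
one such order, e1, e3, e2, e4, e5, e6, e7, breaks at step 4 where e4 pop() → 22 is illegal

14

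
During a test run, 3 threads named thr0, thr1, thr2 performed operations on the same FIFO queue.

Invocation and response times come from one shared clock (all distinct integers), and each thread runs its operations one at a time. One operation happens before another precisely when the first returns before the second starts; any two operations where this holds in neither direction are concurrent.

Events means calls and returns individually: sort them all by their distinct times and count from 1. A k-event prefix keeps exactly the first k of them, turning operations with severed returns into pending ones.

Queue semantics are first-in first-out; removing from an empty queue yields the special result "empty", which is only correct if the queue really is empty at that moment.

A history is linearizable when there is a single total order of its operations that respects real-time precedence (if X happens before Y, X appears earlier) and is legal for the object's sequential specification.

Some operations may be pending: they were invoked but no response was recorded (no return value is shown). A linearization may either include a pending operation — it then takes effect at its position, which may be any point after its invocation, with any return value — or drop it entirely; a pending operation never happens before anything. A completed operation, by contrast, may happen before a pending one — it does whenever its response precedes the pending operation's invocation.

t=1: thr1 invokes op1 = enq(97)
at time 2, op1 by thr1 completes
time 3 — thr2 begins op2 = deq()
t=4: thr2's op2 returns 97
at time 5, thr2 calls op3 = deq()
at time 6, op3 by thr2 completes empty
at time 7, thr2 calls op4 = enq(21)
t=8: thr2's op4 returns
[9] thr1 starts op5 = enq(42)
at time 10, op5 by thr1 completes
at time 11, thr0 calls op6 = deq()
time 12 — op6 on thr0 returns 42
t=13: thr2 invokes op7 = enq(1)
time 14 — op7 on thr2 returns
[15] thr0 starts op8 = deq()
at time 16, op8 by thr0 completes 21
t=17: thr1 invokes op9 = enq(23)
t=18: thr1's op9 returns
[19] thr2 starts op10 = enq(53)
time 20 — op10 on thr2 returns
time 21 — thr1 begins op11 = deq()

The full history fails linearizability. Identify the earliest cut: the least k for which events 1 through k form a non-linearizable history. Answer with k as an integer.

a valid linearization of events 1..11 exists, for instance op1, op2, op3, op4, op5:
1. op1 enq(97), leaving queue <97>
2. op2 deq() → 97, leaving queue <>
3. op3 deq() → empty, leaving queue <>
4. op4 enq(21), leaving queue <21>
5. op5 enq(42), leaving queue <21,42>
adding event 12 (op6 responds at 12) leaves no legal real-time order
for example op1, op2, op3, op4, op5, op6 fails at step 6: op6 deq() → 42 is not legal there

12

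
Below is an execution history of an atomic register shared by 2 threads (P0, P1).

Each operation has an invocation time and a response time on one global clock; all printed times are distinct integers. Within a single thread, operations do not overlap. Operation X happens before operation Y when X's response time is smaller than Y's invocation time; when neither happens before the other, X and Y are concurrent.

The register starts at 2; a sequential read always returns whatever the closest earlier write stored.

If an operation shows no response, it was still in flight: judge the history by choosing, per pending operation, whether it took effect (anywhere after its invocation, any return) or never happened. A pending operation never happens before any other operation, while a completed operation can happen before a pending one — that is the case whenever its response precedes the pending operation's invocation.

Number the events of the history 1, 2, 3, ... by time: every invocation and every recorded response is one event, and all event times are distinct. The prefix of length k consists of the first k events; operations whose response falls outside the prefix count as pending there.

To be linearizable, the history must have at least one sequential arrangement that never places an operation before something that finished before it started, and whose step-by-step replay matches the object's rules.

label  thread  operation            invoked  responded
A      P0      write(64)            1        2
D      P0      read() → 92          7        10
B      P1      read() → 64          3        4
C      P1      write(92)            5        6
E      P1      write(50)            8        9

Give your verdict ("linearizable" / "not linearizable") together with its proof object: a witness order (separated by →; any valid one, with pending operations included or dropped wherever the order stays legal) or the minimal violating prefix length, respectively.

linearizable — witness: A → B → C → D → E

1. A write(64), leaving value 64
2. B read() → 64, leaving value 64
3. C write(92), leaving value 92
4. D read() → 92, leaving value 92
5. E write(50), leaving value 50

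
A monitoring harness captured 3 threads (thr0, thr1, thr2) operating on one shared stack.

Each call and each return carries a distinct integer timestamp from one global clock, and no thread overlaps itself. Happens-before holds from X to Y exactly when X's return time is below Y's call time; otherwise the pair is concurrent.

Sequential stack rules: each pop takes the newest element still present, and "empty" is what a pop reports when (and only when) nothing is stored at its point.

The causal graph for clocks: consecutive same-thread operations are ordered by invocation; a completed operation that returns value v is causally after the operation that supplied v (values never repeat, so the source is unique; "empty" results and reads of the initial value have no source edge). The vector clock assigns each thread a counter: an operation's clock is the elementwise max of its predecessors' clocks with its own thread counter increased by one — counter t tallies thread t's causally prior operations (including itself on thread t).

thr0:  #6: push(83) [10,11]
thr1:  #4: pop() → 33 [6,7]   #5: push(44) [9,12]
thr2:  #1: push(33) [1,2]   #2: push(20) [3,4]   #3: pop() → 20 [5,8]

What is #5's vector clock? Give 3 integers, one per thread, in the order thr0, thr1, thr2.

#1, invoked 1, has no incoming edges; only thr2's bump applies → (0, 0, 1)
#6, invoked 10, has no incoming edges; only thr0's bump applies → (1, 0, 0)
invoked at 3, #2 merges VC(#1)=(0, 0, 1) and bumps thr2's slot → (0, 0, 2)
invoked at 6, #4 merges VC(#1)=(0, 0, 1) and bumps thr1's slot → (0, 1, 1)
invoked at 5, #3 merges VC(#2)=(0, 0, 2) and bumps thr2's slot → (0, 0, 3)
invoked at 9, #5 merges VC(#4)=(0, 1, 1) and bumps thr1's slot → (0, 2, 1)
target: VC(#5) = (0, 2, 1)

(0, 2, 1)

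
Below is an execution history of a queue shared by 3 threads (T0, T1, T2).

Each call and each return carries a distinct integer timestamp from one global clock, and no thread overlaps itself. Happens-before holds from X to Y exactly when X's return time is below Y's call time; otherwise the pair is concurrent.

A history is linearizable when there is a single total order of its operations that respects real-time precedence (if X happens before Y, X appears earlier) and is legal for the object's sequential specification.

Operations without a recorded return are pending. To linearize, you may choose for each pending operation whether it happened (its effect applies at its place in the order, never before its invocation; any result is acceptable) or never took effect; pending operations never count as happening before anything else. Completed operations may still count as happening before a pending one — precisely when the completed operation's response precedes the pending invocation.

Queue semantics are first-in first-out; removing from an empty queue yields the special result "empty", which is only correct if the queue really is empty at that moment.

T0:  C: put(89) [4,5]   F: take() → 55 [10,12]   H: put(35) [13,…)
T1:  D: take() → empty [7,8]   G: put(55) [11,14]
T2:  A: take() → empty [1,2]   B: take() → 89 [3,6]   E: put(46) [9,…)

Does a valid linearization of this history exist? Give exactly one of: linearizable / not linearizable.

linearizable

one valid linearization: A, C, B, D, G, E, F
step 1: A take() → empty — queue <>
step 2: C put(89) — queue <89>
step 3: B take() → 89 — queue <>
step 4: D take() → empty — queue <>
step 5: G put(55) — queue <55>
step 6: E put(46) (pending, included) — queue <55,46>
step 7: F take() → 55 — queue <46>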